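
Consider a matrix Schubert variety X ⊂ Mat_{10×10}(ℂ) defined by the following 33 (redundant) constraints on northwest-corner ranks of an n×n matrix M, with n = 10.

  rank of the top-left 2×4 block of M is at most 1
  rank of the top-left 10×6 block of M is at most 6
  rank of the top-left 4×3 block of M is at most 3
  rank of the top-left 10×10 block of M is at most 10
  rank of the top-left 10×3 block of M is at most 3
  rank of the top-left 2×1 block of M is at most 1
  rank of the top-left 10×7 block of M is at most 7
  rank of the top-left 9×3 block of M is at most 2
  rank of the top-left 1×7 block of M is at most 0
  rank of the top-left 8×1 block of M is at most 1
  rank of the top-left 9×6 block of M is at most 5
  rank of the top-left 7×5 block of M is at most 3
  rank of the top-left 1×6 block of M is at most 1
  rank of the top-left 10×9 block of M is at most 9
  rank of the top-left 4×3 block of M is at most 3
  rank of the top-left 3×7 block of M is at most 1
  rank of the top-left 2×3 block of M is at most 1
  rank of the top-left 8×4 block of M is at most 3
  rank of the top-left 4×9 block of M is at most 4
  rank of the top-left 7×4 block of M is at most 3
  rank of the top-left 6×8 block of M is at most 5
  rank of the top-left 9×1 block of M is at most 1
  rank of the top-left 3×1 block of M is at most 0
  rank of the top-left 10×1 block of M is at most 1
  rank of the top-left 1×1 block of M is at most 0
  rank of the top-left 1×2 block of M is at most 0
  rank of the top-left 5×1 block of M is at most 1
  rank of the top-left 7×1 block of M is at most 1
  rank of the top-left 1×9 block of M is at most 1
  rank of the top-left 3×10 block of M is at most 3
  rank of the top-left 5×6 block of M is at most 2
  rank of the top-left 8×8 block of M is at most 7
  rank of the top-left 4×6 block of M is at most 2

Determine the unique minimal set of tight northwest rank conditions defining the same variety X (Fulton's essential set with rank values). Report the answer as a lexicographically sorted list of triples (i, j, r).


The tightest implied rank at each (i,j), from the 33 conditions:

  i=1: 0  0  0  0  0  0  0  1  1  1
  i=2: 0  1  1  1  1  1  1  2  2  2
  i=3: 0  1  1  1  1  1  1  2  3  3
  i=4: 1  2  2  2  2  2  2  3  4  4
  i=5: 1  2  2  2  2  2  3  4  5  5
  i=6: 1  2  2  3  3  3  4  5  6  6
  i=7: 1  2  2  3  3  4  5  6  7  7
  i=8: 1  2  2  3  4  5  6  7  8  8
  i=9: 1  2  2  3  4  5  6  7  8  9
  i=10: 1  2  3  4  5  6  7  8  9  10

reading off 1-entries of Δ²R: w = (8, 2, 9, 1, 7, 4, 6, 5, 10, 3).

6 SE-corners of the 23-cell Rothe diagram give Ess(w):

[(1, 7, 0), (3, 1, 0), (3, 7, 1), (5, 6, 2), (7, 5, 3), (9, 3, 2)]


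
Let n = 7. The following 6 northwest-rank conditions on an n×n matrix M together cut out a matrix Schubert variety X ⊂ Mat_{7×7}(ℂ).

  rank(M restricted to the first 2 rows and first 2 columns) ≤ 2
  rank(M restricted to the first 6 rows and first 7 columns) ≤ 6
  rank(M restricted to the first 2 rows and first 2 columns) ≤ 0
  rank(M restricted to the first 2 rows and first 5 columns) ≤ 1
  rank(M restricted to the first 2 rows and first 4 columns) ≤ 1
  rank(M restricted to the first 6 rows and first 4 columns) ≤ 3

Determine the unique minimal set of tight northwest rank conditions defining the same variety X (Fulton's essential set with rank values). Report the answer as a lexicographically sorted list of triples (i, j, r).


Rank table r_w(7×7) implied by the 6 constraints:

  row 1: 0 | 0 | 1 | 1 | 1 | 1 | 1
  row 2: 0 | 0 | 1 | 1 | 1 | 2 | 2
  row 3: 1 | 1 | 2 | 2 | 2 | 3 | 3
  row 4: 1 | 2 | 3 | 3 | 3 | 4 | 4
  row 5: 1 | 2 | 3 | 3 | 4 | 5 | 5
  row 6: 1 | 2 | 3 | 3 | 4 | 5 | 6
  row 7: 1 | 2 | 3 | 4 | 5 | 6 | 7

so w = (3, 6, 1, 2, 5, 7, 4).

ℓ(w)=8; the 3 essential cells (i,j,r):

[(2, 2, 0), (2, 5, 1), (6, 4, 3)]


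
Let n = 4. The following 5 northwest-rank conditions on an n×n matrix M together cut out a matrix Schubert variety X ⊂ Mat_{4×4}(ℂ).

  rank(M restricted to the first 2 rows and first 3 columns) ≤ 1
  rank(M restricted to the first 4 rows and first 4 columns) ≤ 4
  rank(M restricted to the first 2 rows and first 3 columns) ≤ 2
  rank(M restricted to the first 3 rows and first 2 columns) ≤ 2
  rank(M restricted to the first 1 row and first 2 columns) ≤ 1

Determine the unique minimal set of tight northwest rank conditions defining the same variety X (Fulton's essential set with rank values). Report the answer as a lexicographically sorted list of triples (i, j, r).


Rank table r_w(4×4) implied by the 5 constraints:

  i=1: 1  1  1  1
  i=2: 1  1  1  2
  i=3: 1  2  2  3
  i=4: 1  2  3  4

giving w = (1, 4, 2, 3) via Δ²R.

Fulton essential set (1 of the 2 Rothe cells):

[(2, 3, 1)]


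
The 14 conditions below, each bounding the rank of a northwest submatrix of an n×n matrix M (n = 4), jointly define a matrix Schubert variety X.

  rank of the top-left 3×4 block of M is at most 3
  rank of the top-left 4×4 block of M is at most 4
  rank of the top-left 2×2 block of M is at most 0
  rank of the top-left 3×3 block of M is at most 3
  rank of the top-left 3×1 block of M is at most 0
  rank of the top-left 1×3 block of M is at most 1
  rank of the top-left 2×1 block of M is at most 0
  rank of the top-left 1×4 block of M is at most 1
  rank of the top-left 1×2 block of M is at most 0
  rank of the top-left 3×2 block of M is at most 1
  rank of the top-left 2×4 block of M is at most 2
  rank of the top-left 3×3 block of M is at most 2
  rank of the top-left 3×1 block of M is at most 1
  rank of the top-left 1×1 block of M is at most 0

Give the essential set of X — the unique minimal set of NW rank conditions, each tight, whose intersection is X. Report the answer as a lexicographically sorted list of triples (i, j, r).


Recovering R(i,j) via the rank-extension bound from the 14 conditions:

  0 | 0 | 1 | 1
  0 | 0 | 1 | 2
  0 | 1 | 2 | 3
  1 | 2 | 3 | 4

hence w(1..4) = (3, 4, 2, 1).

2 SE-corners of the 5-cell Rothe diagram give Ess(w):

[(2, 2, 0), (3, 1, 0)]


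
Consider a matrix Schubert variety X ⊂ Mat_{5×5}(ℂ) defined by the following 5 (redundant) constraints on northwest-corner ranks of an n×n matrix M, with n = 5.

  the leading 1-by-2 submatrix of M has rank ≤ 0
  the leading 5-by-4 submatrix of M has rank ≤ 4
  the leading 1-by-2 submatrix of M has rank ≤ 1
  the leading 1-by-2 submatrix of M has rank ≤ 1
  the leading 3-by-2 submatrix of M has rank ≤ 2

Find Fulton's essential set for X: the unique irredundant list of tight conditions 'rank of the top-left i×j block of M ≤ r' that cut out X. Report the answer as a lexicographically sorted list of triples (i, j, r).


The tightest implied rank at each (i,j), from the 5 conditions:

  row 1: 0 | 0 | 1 | 1 | 1
  row 2: 1 | 1 | 2 | 2 | 2
  row 3: 1 | 2 | 3 | 3 | 3
  row 4: 1 | 2 | 3 | 4 | 4
  row 5: 1 | 2 | 3 | 4 | 5

giving w = (3, 1, 2, 4, 5) via Δ²R.

|D(w)|=2, |Ess(w)|=1:

[(1, 2, 0)]


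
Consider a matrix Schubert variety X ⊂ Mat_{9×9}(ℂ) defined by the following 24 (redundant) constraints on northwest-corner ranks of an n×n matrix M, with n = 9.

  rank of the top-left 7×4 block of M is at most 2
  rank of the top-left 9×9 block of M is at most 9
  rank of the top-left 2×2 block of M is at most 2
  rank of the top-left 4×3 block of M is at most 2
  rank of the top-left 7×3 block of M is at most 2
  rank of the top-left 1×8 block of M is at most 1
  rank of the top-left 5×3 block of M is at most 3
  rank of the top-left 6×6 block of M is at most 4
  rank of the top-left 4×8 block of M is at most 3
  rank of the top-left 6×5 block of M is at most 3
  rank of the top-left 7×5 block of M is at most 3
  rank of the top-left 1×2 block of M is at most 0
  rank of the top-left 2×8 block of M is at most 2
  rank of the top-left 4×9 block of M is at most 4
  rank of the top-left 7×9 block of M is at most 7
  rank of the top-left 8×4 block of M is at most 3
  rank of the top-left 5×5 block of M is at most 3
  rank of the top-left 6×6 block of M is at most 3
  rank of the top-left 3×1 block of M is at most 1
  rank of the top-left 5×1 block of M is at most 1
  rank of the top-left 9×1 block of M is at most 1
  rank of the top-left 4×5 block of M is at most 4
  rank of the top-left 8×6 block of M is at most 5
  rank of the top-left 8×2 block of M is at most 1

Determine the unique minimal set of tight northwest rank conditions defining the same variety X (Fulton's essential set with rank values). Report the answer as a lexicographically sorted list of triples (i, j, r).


The tightest implied rank at each (i,j), from the 24 conditions:

  row 1: 0  0  1  1  1  1  1  1  1
  row 2: 1  1  2  2  2  2  2  2  2
  row 3: 1  1  2  2  3  3  3  3  3
  row 4: 1  1  2  2  3  3  3  3  4
  row 5: 1  1  2  2  3  3  4  4  5
  row 6: 1  1  2  2  3  3  4  5  6
  row 7: 1  1  2  2  3  4  5  6  7
  row 8: 1  1  2  3  4  5  6  7  8
  row 9: 1  2  3  4  5  6  7  8  9

second differences of R give the permutation w = (3, 1, 5, 9, 7, 8, 6, 4, 2).

Rothe diagram D(w) (18 cells), 5 SE-corners (essential conditions):

[(1, 2, 0), (4, 8, 3), (6, 6, 3), (7, 4, 2), (8, 2, 1)]


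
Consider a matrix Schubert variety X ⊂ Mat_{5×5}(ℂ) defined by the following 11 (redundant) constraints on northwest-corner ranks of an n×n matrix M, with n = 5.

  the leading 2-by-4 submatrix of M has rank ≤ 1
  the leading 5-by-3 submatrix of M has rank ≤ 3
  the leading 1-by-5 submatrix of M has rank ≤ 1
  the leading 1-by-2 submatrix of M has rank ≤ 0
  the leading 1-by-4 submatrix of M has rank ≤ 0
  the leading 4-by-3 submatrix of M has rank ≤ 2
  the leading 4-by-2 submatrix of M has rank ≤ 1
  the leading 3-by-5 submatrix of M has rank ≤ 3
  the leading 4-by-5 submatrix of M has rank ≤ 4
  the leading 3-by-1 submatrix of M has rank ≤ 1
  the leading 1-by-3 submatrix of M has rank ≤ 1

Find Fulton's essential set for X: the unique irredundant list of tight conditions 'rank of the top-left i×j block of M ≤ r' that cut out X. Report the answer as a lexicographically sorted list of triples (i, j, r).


Rank table r_w(5×5) implied by the 11 constraints:

  R[1]: 0, 0, 0, 0, 1
  R[2]: 1, 1, 1, 1, 2
  R[3]: 1, 1, 2, 2, 3
  R[4]: 1, 1, 2, 3, 4
  R[5]: 1, 2, 3, 4, 5

reading off 1-entries of Δ²R: w = (5, 1, 3, 4, 2).

Rothe diagram D(w) (6 cells), 2 SE-corners (essential conditions):

[(1, 4, 0), (4, 2, 1)]


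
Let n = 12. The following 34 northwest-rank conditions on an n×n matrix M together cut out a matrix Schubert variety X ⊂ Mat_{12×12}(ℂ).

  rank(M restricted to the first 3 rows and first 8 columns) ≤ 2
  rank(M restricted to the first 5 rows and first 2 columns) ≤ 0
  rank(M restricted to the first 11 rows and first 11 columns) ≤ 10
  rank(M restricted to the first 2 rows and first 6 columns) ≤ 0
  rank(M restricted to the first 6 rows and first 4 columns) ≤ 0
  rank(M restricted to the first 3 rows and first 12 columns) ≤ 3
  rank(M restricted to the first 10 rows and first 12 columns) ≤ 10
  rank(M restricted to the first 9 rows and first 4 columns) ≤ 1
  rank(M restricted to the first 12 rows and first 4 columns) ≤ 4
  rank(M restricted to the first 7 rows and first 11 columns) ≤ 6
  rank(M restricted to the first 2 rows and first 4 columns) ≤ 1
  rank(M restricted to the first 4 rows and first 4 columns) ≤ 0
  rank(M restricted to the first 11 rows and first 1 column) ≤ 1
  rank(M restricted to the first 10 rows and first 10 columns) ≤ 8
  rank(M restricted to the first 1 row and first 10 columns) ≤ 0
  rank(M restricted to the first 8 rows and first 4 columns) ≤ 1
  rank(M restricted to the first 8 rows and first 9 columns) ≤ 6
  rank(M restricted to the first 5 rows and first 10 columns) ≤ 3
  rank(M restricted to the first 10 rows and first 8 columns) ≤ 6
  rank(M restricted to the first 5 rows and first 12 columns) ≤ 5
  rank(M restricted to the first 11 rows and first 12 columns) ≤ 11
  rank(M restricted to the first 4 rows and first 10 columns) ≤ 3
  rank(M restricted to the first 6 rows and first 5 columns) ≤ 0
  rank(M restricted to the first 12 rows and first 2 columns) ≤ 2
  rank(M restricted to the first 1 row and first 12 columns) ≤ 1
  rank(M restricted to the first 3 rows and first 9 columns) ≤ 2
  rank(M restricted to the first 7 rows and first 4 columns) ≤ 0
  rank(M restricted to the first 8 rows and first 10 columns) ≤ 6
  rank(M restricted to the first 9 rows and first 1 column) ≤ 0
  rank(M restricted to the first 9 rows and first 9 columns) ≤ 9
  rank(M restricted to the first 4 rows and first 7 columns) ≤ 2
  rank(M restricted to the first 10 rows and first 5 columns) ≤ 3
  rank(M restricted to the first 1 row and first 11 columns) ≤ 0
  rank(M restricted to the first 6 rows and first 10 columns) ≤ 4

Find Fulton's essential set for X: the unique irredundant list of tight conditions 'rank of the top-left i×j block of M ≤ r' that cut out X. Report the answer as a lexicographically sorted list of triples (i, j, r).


The tightest implied rank at each (i,j), from the 34 conditions:

  i=1: 0 0 0 0 0 0 0 0 0 0 0 1
  i=2: 0 0 0 0 0 0 1 1 1 1 1 2
  i=3: 0 0 0 0 0 1 2 2 2 2 2 3
  i=4: 0 0 0 0 0 1 2 3 3 3 3 4
  i=5: 0 0 0 0 0 1 2 3 3 3 4 5
  i=6: 0 0 0 0 0 1 2 3 4 4 5 6
  i=7: 0 0 0 0 1 2 3 4 5 5 6 7
  i=8: 0 1 1 1 2 3 4 5 6 6 7 8
  i=9: 0 1 1 1 2 3 4 5 6 7 8 9
  i=10: 1 2 2 2 3 4 5 6 7 8 9 10
  i=11: 1 2 3 3 4 5 6 7 8 9 10 11
  i=12: 1 2 3 4 5 6 7 8 9 10 11 12

reading off 1-entries of Δ²R: w = (12, 7, 6, 8, 11, 9, 5, 2, 10, 1, 3, 4).

Rothe diagram D(w) (47 cells), 7 SE-corners (essential conditions):

[(1, 11, 0), (2, 6, 0), (5, 10, 3), (6, 5, 0), (7, 4, 0), (9, 1, 0), (9, 4, 1)]


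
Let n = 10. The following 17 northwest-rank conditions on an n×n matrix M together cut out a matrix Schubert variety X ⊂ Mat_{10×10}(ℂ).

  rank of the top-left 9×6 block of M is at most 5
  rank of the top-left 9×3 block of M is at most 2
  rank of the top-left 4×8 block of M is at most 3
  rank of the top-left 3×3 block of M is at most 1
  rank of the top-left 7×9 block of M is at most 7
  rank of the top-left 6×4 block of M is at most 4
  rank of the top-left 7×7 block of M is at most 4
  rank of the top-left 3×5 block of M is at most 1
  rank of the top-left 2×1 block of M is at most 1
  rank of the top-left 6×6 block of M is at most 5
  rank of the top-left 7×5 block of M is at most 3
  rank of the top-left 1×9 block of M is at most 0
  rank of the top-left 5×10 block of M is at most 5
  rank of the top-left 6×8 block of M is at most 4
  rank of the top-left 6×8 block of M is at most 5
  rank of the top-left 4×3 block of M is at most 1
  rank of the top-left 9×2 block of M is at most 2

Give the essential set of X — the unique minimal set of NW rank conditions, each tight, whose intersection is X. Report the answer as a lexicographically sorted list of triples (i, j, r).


Propagating the 17 rank bounds to every northwest block:

  i=1: 0 0 0 0 0 0 0 0 0 1
  i=2: 1 1 1 1 1 1 1 1 1 2
  i=3: 1 1 1 1 1 2 2 2 2 3
  i=4: 1 1 1 2 2 3 3 3 3 4
  i=5: 1 2 2 3 3 4 4 4 4 5
  i=6: 1 2 2 3 3 4 4 4 5 6
  i=7: 1 2 2 3 3 4 4 5 6 7
  i=8: 1 2 2 3 4 5 5 6 7 8
  i=9: 1 2 2 3 4 5 6 7 8 9
  i=10: 1 2 3 4 5 6 7 8 9 10

second differences of R give the permutation w = (10, 1, 6, 4, 2, 9, 8, 5, 7, 3).

7 SE-corners of the 24-cell Rothe diagram give Ess(w):

[(1, 9, 0), (3, 5, 1), (4, 3, 1), (6, 8, 4), (7, 5, 3), (7, 7, 4), (9, 3, 2)]


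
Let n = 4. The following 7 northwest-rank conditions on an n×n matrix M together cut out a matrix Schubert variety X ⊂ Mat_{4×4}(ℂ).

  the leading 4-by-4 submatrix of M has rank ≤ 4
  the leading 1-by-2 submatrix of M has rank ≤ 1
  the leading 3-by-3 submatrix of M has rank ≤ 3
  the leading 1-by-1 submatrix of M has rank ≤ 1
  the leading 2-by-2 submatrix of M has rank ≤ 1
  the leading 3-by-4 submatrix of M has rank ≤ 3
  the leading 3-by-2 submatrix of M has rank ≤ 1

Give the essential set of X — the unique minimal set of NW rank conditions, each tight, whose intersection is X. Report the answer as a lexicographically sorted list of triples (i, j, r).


The tightest implied rank at each (i,j), from the 7 conditions:

  i=1: 1 1 1 1
  i=2: 1 1 2 2
  i=3: 1 1 2 3
  i=4: 1 2 3 4

reading off 1-entries of Δ²R: w = (1, 3, 4, 2).

ℓ(w)=2; the 1 essential cell (i,j,r):

[(3, 2, 1)]


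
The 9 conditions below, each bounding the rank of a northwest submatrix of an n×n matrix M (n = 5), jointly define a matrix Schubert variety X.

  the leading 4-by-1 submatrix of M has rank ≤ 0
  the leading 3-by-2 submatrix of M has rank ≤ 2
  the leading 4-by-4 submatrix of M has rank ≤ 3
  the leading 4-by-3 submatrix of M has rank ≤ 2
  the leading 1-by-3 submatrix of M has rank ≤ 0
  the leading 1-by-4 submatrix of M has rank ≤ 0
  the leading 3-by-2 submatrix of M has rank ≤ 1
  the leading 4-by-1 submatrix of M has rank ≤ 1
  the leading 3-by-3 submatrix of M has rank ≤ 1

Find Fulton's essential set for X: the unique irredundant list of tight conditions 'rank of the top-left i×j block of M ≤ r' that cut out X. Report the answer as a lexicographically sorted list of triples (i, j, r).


The tightest implied rank at each (i,j), from the 9 conditions:

  R[1]: 0, 0, 0, 0, 1
  R[2]: 0, 1, 1, 1, 2
  R[3]: 0, 1, 1, 2, 3
  R[4]: 0, 1, 2, 3, 4
  R[5]: 1, 2, 3, 4, 5

the unique w with this rank table is (5, 2, 4, 3, 1).

Rothe diagram D(w) (8 cells), 3 SE-corners (essential conditions):

[(1, 4, 0), (3, 3, 1), (4, 1, 0)]


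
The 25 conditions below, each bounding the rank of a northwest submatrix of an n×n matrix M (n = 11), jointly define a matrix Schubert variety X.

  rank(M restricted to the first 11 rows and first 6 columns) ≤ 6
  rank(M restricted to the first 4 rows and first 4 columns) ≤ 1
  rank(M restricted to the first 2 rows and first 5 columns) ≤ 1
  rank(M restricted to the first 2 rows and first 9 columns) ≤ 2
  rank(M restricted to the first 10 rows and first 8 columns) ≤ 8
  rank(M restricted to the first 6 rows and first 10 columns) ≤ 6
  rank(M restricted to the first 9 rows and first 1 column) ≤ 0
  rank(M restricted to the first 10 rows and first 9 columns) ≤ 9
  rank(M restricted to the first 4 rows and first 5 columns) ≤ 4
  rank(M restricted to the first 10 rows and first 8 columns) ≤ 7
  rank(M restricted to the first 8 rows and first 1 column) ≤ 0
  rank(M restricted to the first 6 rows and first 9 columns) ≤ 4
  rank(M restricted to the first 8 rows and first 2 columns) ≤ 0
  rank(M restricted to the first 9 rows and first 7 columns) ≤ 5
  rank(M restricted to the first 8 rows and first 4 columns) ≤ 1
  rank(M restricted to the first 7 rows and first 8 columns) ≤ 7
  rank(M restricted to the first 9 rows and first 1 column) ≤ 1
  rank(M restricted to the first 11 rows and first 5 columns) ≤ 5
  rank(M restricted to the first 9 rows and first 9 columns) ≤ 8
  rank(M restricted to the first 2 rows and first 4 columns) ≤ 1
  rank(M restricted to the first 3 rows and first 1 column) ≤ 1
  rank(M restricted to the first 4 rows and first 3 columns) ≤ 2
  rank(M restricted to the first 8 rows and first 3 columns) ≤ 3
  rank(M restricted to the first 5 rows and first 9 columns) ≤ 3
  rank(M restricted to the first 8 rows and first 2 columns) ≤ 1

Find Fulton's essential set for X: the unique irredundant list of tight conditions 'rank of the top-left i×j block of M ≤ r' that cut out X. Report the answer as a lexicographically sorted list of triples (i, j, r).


Recovering R(i,j) via the rank-extension bound from the 25 conditions:

  row 1: 0 | 0 | 1 | 1 | 1 | 1 | 1 | 1 | 1 | 1 | 1
  row 2: 0 | 0 | 1 | 1 | 1 | 2 | 2 | 2 | 2 | 2 | 2
  row 3: 0 | 0 | 1 | 1 | 2 | 3 | 3 | 3 | 3 | 3 | 3
  row 4: 0 | 0 | 1 | 1 | 2 | 3 | 3 | 3 | 3 | 4 | 4
  row 5: 0 | 0 | 1 | 1 | 2 | 3 | 3 | 3 | 3 | 4 | 5
  row 6: 0 | 0 | 1 | 1 | 2 | 3 | 4 | 4 | 4 | 5 | 6
  row 7: 0 | 0 | 1 | 1 | 2 | 3 | 4 | 5 | 5 | 6 | 7
  row 8: 0 | 0 | 1 | 1 | 2 | 3 | 4 | 5 | 6 | 7 | 8
  row 9: 0 | 1 | 2 | 2 | 3 | 4 | 5 | 6 | 7 | 8 | 9
  row 10: 1 | 2 | 3 | 3 | 4 | 5 | 6 | 7 | 8 | 9 | 10
  row 11: 1 | 2 | 3 | 4 | 5 | 6 | 7 | 8 | 9 | 10 | 11

so w = (3, 6, 5, 10, 11, 7, 8, 9, 2, 1, 4).

Fulton essential set (5 of the 31 Rothe cells):

[(2, 5, 1), (5, 9, 3), (8, 2, 0), (8, 4, 1), (9, 1, 0)]


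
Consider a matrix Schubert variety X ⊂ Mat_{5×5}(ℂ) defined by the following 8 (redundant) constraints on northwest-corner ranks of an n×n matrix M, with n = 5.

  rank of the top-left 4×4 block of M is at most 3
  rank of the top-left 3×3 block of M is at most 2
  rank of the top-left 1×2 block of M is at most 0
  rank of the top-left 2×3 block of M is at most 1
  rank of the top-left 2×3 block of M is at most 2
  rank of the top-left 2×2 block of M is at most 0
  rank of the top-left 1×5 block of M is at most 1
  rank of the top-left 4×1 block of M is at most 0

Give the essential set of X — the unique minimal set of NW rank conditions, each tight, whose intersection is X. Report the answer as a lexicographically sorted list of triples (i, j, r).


Rank table r_w(5×5) implied by the 8 constraints:

  i=1: 0  0  1  1  1
  i=2: 0  0  1  2  2
  i=3: 0  1  2  3  3
  i=4: 0  1  2  3  4
  i=5: 1  2  3  4  5

giving w = (3, 4, 2, 5, 1) via Δ²R.

ℓ(w)=6; the 2 essential cells (i,j,r):

[(2, 2, 0), (4, 1, 0)]


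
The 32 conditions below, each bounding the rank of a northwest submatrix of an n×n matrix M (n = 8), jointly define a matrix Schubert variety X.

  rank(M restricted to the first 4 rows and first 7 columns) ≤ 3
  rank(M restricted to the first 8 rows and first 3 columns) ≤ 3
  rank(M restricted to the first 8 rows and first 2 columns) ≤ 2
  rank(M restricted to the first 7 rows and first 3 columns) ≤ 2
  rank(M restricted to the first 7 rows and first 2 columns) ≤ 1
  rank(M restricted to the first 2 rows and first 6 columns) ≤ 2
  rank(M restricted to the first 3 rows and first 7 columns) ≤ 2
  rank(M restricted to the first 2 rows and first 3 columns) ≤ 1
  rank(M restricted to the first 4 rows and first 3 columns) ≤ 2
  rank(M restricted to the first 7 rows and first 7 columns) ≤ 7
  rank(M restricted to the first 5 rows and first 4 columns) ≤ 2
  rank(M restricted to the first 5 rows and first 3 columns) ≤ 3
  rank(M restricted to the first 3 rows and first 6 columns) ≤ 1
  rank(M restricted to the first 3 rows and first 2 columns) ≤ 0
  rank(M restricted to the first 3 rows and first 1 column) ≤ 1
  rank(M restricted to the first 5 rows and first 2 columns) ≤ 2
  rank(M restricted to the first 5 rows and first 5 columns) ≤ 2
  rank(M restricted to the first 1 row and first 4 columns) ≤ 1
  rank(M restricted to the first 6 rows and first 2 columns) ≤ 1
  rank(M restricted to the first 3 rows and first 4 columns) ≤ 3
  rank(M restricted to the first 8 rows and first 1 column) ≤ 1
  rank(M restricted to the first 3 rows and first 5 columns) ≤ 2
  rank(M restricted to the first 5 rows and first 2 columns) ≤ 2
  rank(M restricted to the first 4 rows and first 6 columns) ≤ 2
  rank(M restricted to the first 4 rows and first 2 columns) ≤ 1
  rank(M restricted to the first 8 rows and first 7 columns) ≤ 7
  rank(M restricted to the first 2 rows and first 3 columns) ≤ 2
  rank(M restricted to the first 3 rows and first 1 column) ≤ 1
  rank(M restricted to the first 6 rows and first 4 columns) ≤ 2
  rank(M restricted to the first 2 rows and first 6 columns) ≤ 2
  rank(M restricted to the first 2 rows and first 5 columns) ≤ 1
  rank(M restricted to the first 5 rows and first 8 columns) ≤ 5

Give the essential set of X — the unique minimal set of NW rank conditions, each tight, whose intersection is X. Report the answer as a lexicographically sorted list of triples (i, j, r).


Reconstructing r_w from the 32 given conditions:

  0  0  1  1  1  1  1  1
  0  0  1  1  1  1  2  2
  0  0  1  1  1  1  2  3
  1  1  2  2  2  2  3  4
  1  1  2  2  2  3  4  5
  1  1  2  2  3  4  5  6
  1  1  2  3  4  5  6  7
  1  2  3  4  5  6  7  8

second differences of R give the permutation w = (3, 7, 8, 1, 6, 5, 4, 2).

|D(w)|=18, |Ess(w)|=5:

[(3, 2, 0), (3, 6, 1), (5, 5, 2), (6, 4, 2), (7, 2, 1)]


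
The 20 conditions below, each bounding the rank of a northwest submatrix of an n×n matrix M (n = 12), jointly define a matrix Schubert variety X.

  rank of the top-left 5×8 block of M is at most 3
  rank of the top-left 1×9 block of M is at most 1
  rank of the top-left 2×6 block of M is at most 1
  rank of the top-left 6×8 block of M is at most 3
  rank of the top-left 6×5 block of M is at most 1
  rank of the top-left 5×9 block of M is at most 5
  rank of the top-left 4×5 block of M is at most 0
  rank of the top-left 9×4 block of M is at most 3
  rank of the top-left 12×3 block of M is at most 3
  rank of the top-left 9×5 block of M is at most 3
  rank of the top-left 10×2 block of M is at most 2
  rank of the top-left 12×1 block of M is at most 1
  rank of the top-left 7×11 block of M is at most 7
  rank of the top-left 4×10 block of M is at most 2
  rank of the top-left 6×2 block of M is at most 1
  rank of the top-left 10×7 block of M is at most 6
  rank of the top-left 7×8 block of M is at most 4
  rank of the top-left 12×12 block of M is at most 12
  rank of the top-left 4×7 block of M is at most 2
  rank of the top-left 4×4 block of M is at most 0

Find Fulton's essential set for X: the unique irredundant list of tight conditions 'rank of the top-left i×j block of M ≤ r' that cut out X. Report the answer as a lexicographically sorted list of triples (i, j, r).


Recovering R(i,j) via the rank-extension bound from the 20 conditions:

  R[1]: 0, 0, 0, 0, 0, 1, 1, 1, 1, 1, 1, 1
  R[2]: 0, 0, 0, 0, 0, 1, 2, 2, 2, 2, 2, 2
  R[3]: 0, 0, 0, 0, 0, 1, 2, 2, 2, 2, 3, 3
  R[4]: 0, 0, 0, 0, 0, 1, 2, 2, 2, 2, 3, 4
  R[5]: 1, 1, 1, 1, 1, 2, 3, 3, 3, 3, 4, 5
  R[6]: 1, 1, 1, 1, 1, 2, 3, 3, 4, 4, 5, 6
  R[7]: 1, 2, 2, 2, 2, 3, 4, 4, 5, 5, 6, 7
  R[8]: 1, 2, 3, 3, 3, 4, 5, 5, 6, 6, 7, 8
  R[9]: 1, 2, 3, 3, 3, 4, 5, 6, 7, 7, 8, 9
  R[10]: 1, 2, 3, 4, 4, 5, 6, 7, 8, 8, 9, 10
  R[11]: 1, 2, 3, 4, 5, 6, 7, 8, 9, 9, 10, 11
  R[12]: 1, 2, 3, 4, 5, 6, 7, 8, 9, 10, 11, 12

hence w(1..12) = (6, 7, 11, 12, 1, 9, 2, 3, 8, 4, 5, 10).

5 SE-corners of the 33-cell Rothe diagram give Ess(w):

[(4, 5, 0), (4, 10, 2), (6, 5, 1), (6, 8, 3), (9, 5, 3)]


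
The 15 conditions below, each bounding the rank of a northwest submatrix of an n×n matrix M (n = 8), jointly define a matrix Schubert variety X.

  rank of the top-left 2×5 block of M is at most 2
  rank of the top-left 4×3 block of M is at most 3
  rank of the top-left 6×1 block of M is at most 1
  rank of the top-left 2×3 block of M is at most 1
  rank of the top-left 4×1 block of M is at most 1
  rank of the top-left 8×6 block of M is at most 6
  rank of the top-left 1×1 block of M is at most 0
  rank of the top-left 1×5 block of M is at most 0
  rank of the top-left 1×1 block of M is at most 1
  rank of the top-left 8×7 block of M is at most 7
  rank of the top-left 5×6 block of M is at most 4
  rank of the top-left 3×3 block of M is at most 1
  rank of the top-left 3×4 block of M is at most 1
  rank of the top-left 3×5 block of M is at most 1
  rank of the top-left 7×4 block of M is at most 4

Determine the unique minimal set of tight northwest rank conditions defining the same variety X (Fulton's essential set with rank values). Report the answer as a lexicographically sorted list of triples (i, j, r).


Reconstructing r_w from the 15 given conditions:

  R[1]: 0 | 0 | 0 | 0 | 0 | 1 | 1 | 1
  R[2]: 1 | 1 | 1 | 1 | 1 | 2 | 2 | 2
  R[3]: 1 | 1 | 1 | 1 | 1 | 2 | 3 | 3
  R[4]: 1 | 2 | 2 | 2 | 2 | 3 | 4 | 4
  R[5]: 1 | 2 | 3 | 3 | 3 | 4 | 5 | 5
  R[6]: 1 | 2 | 3 | 4 | 4 | 5 | 6 | 6
  R[7]: 1 | 2 | 3 | 4 | 5 | 6 | 7 | 7
  R[8]: 1 | 2 | 3 | 4 | 5 | 6 | 7 | 8

hence w(1..8) = (6, 1, 7, 2, 3, 4, 5, 8).

Fulton essential set (2 of the 9 Rothe cells):

[(1, 5, 0), (3, 5, 1)]


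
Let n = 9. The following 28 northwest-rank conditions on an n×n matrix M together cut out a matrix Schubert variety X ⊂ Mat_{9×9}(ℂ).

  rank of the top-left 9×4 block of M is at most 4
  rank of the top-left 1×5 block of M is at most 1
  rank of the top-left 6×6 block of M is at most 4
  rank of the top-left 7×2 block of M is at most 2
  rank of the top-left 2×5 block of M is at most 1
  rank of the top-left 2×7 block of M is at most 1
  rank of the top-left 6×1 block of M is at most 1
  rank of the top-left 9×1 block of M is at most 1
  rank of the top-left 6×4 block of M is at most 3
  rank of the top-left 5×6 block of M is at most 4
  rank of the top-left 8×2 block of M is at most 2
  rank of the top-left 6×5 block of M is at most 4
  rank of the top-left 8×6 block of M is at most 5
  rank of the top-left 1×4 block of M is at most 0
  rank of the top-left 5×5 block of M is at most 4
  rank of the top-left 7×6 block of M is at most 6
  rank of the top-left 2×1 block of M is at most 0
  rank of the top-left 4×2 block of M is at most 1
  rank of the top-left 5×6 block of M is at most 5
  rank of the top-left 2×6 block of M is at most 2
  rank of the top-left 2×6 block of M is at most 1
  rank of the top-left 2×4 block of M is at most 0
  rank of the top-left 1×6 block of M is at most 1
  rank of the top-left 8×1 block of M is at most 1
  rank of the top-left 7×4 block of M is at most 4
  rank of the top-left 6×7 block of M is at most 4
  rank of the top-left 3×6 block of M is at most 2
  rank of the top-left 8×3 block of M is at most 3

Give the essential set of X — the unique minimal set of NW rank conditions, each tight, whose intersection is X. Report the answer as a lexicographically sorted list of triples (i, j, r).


The tightest implied rank at each (i,j), from the 28 conditions:

  i=1: 0 | 0 | 0 | 0 | 1 | 1 | 1 | 1 | 1
  i=2: 0 | 0 | 0 | 0 | 1 | 1 | 1 | 2 | 2
  i=3: 1 | 1 | 1 | 1 | 2 | 2 | 2 | 3 | 3
  i=4: 1 | 1 | 2 | 2 | 3 | 3 | 3 | 4 | 4
  i=5: 1 | 2 | 3 | 3 | 4 | 4 | 4 | 5 | 5
  i=6: 1 | 2 | 3 | 3 | 4 | 4 | 4 | 5 | 6
  i=7: 1 | 2 | 3 | 4 | 5 | 5 | 5 | 6 | 7
  i=8: 1 | 2 | 3 | 4 | 5 | 5 | 6 | 7 | 8
  i=9: 1 | 2 | 3 | 4 | 5 | 6 | 7 | 8 | 9

second differences of R give the permutation w = (5, 8, 1, 3, 2, 9, 4, 7, 6).

D(w) has 15 cells with 6 SE-corners; essential set:

[(2, 4, 0), (2, 7, 1), (4, 2, 1), (6, 4, 3), (6, 7, 4), (8, 6, 5)]


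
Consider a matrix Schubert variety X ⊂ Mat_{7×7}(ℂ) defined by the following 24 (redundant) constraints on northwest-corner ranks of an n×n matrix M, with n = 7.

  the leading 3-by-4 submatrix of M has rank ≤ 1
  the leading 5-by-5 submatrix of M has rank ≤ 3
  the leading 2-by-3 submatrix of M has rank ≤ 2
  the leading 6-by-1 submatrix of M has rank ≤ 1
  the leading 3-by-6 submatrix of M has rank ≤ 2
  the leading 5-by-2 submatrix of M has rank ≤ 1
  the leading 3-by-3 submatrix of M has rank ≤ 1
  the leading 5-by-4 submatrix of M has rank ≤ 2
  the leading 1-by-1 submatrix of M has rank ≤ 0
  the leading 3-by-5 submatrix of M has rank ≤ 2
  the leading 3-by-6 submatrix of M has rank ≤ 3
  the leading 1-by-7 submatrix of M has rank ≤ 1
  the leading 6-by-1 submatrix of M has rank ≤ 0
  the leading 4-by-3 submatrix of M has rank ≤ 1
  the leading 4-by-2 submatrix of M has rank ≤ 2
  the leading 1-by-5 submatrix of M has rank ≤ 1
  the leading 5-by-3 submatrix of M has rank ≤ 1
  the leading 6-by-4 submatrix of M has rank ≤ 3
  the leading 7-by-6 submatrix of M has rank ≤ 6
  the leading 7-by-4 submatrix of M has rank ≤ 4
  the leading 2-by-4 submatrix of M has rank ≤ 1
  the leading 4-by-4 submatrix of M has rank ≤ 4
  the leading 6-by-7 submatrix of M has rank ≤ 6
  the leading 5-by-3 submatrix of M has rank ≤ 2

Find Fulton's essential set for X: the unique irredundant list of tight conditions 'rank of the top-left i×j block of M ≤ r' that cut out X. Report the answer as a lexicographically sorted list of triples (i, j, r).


Reconstructing r_w from the 24 given conditions:

  R[1]: 0, 1, 1, 1, 1, 1, 1
  R[2]: 0, 1, 1, 1, 2, 2, 2
  R[3]: 0, 1, 1, 1, 2, 2, 3
  R[4]: 0, 1, 1, 2, 3, 3, 4
  R[5]: 0, 1, 1, 2, 3, 4, 5
  R[6]: 0, 1, 2, 3, 4, 5, 6
  R[7]: 1, 2, 3, 4, 5, 6, 7

reading off 1-entries of Δ²R: w = (2, 5, 7, 4, 6, 3, 1).

4 SE-corners of the 13-cell Rothe diagram give Ess(w):

[(3, 4, 1), (3, 6, 2), (5, 3, 1), (6, 1, 0)]


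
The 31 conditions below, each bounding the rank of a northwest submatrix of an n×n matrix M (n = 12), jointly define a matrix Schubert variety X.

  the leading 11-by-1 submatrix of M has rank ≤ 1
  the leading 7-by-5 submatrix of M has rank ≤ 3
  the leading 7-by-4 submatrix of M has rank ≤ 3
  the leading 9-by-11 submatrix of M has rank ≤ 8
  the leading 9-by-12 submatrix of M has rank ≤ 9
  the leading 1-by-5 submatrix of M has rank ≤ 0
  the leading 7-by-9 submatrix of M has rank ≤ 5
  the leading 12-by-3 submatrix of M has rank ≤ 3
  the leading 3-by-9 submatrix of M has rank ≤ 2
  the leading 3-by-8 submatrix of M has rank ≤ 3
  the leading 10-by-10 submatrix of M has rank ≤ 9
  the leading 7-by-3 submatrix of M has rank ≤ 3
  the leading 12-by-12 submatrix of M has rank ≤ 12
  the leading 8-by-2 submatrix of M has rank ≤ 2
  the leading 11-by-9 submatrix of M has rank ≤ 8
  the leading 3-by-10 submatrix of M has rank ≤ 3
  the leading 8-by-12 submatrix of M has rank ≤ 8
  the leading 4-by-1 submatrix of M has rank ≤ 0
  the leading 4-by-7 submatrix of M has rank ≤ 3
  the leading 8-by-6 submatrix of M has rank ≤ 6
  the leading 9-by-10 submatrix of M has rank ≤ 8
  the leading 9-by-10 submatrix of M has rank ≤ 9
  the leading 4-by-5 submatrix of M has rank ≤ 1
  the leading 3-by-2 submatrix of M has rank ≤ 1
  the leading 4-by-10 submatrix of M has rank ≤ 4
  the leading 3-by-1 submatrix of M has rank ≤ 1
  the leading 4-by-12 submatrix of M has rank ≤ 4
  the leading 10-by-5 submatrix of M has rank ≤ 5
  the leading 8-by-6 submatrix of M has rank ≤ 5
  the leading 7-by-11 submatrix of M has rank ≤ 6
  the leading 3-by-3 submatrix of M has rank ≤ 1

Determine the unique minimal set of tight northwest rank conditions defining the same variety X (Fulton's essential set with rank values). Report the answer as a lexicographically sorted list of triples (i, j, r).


Rank table r_w(12×12) implied by the 31 constraints:

  row 1: 0  0  0  0  0  1  1  1  1  1  1  1
  row 2: 0  1  1  1  1  2  2  2  2  2  2  2
  row 3: 0  1  1  1  1  2  2  2  2  3  3  3
  row 4: 0  1  1  1  1  2  3  3  3  4  4  4
  row 5: 1  2  2  2  2  3  4  4  4  5  5  5
  row 6: 1  2  3  3  3  4  5  5  5  6  6  6
  row 7: 1  2  3  3  3  4  5  5  5  6  6  7
  row 8: 1  2  3  4  4  5  6  6  6  7  7  8
  row 9: 1  2  3  4  5  6  7  7  7  8  8  9
  row 10: 1  2  3  4  5  6  7  8  8  9  9  10
  row 11: 1  2  3  4  5  6  7  8  8  9  10  11
  row 12: 1  2  3  4  5  6  7  8  9  10  11  12

giving w = (6, 2, 10, 7, 1, 3, 12, 4, 5, 8, 11, 9) via Δ²R.

ℓ(w)=23; the 8 essential cells (i,j,r):

[(1, 5, 0), (3, 9, 2), (4, 1, 0), (4, 5, 1), (7, 5, 3), (7, 9, 5), (7, 11, 6), (11, 9, 8)]


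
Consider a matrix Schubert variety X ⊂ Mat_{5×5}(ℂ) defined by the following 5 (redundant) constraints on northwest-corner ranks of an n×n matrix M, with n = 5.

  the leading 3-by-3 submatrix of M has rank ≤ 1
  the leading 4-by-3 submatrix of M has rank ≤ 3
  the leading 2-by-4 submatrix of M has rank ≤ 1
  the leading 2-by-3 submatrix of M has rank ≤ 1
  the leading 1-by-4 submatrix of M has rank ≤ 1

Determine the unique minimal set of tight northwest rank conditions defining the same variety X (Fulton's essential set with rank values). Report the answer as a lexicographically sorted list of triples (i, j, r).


The tightest implied rank at each (i,j), from the 5 conditions:

  1 1 1 1 1
  1 1 1 1 2
  1 1 1 2 3
  1 2 2 3 4
  1 2 3 4 5

the unique w with this rank table is (1, 5, 4, 2, 3).

ℓ(w)=5; the 2 essential cells (i,j,r):

[(2, 4, 1), (3, 3, 1)]


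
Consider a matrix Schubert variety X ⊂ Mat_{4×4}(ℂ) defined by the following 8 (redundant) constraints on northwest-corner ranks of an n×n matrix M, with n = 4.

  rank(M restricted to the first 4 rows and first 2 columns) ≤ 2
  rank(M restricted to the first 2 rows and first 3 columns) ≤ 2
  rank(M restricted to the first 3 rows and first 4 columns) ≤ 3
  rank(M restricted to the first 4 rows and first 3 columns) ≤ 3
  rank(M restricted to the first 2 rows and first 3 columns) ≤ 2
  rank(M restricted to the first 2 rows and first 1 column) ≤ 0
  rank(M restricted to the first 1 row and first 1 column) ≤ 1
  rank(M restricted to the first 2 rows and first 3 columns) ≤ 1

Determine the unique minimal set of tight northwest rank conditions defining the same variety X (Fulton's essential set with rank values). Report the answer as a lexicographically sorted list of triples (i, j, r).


Propagating the 8 rank bounds to every northwest block:

  R[1]: 0, 1, 1, 1
  R[2]: 0, 1, 1, 2
  R[3]: 1, 2, 2, 3
  R[4]: 1, 2, 3, 4

the unique w with this rank table is (2, 4, 1, 3).

ℓ(w)=3; the 2 essential cells (i,j,r):

[(2, 1, 0), (2, 3, 1)]


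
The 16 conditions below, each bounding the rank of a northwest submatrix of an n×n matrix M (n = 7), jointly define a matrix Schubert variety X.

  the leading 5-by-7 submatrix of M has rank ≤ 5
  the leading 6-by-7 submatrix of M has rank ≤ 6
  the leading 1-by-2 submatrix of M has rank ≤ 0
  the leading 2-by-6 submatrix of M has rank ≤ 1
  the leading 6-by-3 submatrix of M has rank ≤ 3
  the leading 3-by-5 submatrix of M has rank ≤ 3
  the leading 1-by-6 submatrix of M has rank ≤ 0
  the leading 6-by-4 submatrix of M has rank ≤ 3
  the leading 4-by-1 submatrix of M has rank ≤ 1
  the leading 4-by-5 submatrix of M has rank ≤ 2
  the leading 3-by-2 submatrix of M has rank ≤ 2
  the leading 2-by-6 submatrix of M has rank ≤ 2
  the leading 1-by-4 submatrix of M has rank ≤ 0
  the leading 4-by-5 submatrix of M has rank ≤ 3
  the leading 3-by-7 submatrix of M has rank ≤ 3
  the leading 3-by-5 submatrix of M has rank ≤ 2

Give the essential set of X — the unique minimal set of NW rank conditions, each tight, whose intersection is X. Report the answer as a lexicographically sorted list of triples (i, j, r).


Reconstructing r_w from the 16 given conditions:

  R[1]: 0, 0, 0, 0, 0, 0, 1
  R[2]: 1, 1, 1, 1, 1, 1, 2
  R[3]: 1, 2, 2, 2, 2, 2, 3
  R[4]: 1, 2, 2, 2, 2, 3, 4
  R[5]: 1, 2, 3, 3, 3, 4, 5
  R[6]: 1, 2, 3, 3, 4, 5, 6
  R[7]: 1, 2, 3, 4, 5, 6, 7

giving w = (7, 1, 2, 6, 3, 5, 4) via Δ²R.

Fulton essential set (3 of the 10 Rothe cells):

[(1, 6, 0), (4, 5, 2), (6, 4, 3)]


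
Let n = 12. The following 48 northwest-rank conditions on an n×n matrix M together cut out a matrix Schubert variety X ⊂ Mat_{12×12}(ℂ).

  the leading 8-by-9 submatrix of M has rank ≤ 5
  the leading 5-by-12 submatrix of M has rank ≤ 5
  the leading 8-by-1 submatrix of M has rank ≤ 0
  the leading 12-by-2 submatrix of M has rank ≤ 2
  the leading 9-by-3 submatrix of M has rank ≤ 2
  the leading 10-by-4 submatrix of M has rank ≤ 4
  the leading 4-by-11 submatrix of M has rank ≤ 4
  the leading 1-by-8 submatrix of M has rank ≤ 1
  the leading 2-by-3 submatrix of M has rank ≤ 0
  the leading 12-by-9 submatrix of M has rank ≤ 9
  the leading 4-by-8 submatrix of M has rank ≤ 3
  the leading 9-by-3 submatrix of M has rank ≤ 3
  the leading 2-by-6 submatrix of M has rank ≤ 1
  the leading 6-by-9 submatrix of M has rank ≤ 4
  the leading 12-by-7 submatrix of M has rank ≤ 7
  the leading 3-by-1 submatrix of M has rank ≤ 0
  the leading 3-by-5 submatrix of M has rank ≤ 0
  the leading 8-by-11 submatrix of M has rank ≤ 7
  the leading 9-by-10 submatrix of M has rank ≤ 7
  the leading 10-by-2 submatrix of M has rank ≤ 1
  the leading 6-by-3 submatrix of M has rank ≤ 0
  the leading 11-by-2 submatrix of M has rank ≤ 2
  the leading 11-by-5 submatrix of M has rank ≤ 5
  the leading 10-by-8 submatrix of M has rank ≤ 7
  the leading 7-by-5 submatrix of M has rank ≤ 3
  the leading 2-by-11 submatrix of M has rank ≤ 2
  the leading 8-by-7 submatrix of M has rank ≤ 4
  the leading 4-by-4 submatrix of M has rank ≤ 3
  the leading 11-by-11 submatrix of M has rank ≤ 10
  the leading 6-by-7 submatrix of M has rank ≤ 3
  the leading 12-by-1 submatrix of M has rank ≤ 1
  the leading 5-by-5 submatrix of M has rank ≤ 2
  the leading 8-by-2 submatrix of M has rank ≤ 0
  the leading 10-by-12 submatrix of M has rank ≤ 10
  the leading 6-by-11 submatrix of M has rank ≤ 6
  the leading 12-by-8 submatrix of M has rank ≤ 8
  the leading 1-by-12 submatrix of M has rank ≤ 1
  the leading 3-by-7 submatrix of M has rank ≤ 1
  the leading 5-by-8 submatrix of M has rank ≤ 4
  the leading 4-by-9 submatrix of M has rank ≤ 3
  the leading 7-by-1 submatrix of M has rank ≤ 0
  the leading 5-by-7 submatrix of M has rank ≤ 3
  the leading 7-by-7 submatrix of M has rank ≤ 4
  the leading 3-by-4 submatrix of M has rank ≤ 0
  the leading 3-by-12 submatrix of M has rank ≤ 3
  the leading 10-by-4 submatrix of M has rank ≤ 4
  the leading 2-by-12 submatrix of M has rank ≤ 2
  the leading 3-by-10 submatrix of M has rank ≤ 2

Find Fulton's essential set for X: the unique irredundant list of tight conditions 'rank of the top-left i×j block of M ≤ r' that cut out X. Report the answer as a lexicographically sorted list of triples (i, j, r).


Rank table r_w(12×12) implied by the 48 constraints:

  row 1: 0, 0, 0, 0, 0, 1, 1, 1, 1, 1, 1, 1
  row 2: 0, 0, 0, 0, 0, 1, 1, 2, 2, 2, 2, 2
  row 3: 0, 0, 0, 0, 0, 1, 1, 2, 2, 2, 3, 3
  row 4: 0, 0, 0, 1, 1, 2, 2, 3, 3, 3, 4, 4
  row 5: 0, 0, 0, 1, 2, 3, 3, 4, 4, 4, 5, 5
  row 6: 0, 0, 0, 1, 2, 3, 3, 4, 4, 5, 6, 6
  row 7: 0, 0, 1, 2, 3, 4, 4, 5, 5, 6, 7, 7
  row 8: 0, 0, 1, 2, 3, 4, 4, 5, 5, 6, 7, 8
  row 9: 1, 1, 2, 3, 4, 5, 5, 6, 6, 7, 8, 9
  row 10: 1, 1, 2, 3, 4, 5, 6, 7, 7, 8, 9, 10
  row 11: 1, 2, 3, 4, 5, 6, 7, 8, 8, 9, 10, 11
  row 12: 1, 2, 3, 4, 5, 6, 7, 8, 9, 10, 11, 12

giving w = (6, 8, 11, 4, 5, 10, 3, 12, 1, 7, 2, 9) via Δ²R.

Fulton essential set (10 of the 37 Rothe cells):

[(3, 5, 0), (3, 7, 1), (3, 10, 2), (6, 3, 0), (6, 7, 3), (6, 9, 4), (8, 2, 0), (8, 7, 4), (8, 9, 5), (10, 2, 1)]
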